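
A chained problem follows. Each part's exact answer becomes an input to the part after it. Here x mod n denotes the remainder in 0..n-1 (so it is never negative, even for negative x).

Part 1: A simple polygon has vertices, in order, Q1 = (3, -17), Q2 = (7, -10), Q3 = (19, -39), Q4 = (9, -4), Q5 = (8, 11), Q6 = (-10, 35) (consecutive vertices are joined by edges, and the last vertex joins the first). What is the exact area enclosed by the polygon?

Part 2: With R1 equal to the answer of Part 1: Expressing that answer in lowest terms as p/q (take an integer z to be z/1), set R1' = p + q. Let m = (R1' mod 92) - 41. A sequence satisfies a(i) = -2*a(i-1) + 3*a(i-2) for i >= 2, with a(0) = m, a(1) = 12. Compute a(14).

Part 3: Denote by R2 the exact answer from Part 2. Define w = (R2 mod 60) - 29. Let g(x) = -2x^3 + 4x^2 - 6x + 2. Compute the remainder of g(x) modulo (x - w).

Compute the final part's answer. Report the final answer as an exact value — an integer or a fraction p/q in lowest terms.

-530

Part 1: cross terms: (3*-10 - 7*-17)=89, (7*-39 - 19*-10)=-83, (19*-4 - 9*-39)=275, (9*11 - 8*-4)=131, (8*35 - -10*11)=390, (-10*-17 - 3*35)=65; twice the area = |867| = 867; area = 867/2; answer 867/2
Part 2: R1 = 867/2; threaded value p + q = 869; m = 0; a(2) = -2*(12) + 3*(0) = -24; iterating: a(2)=-24, a(3)=84, a(4)=-240, a(5)=732, a(6)=-2184, a(7)=6564, a(8)=-19680, a(9)=59052, a(10)=-177144, a(11)=531444, a(12)=-1594320, a(13)=4782972, a(14)=-14348904; answer -14348904
Part 3: R2 = -14348904; w = 7; remainder = value at the root: -2*(7)^3 + 4*(7)^2 - 6*(7)^1 + 2 = (-686) + (196) + (-42) + (2) = -530; answer -530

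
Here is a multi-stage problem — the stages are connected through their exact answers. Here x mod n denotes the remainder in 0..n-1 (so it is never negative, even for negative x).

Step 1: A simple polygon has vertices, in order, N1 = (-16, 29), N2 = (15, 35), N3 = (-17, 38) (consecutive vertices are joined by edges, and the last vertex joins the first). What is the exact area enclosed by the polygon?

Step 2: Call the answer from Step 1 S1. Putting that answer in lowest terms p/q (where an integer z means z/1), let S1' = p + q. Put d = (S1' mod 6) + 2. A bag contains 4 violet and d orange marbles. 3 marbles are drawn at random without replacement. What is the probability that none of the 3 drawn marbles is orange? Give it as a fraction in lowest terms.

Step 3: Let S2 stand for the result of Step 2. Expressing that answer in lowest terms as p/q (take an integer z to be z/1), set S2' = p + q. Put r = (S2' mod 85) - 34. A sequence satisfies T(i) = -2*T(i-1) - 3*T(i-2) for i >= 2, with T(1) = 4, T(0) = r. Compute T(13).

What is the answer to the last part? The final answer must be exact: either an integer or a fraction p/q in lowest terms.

Step 1: cross terms: (-16*35 - 15*29)=-995, (15*38 - -17*35)=1165, (-17*29 - -16*38)=115; twice the area = |285| = 285; area = 285/2; answer 285/2
Step 2: S1 = 285/2; threaded value p + q = 287; d = 7; total draws C(11,3) = 165; favorable C(4,3) = 4; P = 4/165; answer 4/165
Step 3: S2 = 4/165; threaded value p + q = 169; r = 50; T(2) = -2*(4) - 3*(50) = -158; iterating: T(2)=-158, T(3)=304, T(4)=-134, T(5)=-644, T(6)=1690, T(7)=-1448, T(8)=-2174, T(9)=8692, T(10)=-10862, T(11)=-4352, T(12)=41290, T(13)=-69524; answer -69524

-69524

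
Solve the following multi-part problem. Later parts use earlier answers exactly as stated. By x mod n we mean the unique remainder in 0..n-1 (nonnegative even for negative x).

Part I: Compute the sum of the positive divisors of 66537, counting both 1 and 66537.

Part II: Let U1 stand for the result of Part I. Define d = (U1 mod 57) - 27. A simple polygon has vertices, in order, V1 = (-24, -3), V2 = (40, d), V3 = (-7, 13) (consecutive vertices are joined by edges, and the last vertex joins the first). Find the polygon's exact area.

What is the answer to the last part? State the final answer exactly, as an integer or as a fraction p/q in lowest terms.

Part I: 66537 = 3^2 * 7393; sigma = (1 + 3 + 9) * (1 + 7393) = 13 * 7394 = 96122; answer 96122
Part II: U1 = 96122; d = -7; cross terms: (-24*-7 - 40*-3)=288, (40*13 - -7*-7)=471, (-7*-3 - -24*13)=333; twice the area = |1092| = 1092; area = 546; answer 546

546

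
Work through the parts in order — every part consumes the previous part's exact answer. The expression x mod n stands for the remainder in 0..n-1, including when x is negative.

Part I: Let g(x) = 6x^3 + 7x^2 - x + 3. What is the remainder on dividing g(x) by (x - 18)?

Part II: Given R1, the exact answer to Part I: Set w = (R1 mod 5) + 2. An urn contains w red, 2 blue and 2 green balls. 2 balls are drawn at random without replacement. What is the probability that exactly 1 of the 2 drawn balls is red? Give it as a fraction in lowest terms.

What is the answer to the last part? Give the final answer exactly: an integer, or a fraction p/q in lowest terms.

8/15

Part I: remainder = value at the root: 6*(18)^3 + 7*(18)^2 - 1*(18)^1 + 3 = (34992) + (2268) + (-18) + (3) = 37245; answer 37245
Part II: R1 = 37245; w = 2; total draws C(6,2) = 15; favorable C(2,1)*C(4,1) = 8; P = 8/15; answer 8/15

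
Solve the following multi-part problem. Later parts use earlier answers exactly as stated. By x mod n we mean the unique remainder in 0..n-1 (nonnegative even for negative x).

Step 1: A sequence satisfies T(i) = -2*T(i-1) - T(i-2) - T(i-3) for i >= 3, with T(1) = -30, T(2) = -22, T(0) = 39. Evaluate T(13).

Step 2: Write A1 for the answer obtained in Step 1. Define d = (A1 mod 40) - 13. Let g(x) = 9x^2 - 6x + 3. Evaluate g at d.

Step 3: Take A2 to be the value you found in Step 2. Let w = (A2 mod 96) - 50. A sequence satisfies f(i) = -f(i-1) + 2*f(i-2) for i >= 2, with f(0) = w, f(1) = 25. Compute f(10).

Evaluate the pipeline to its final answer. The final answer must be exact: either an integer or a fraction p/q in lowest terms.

Step 1: T(3) = -2*(-22) - 1*(-30) - 1*(39) = 35; iterating: T(3)=35, T(4)=-18, T(5)=23, T(6)=-63, T(7)=121, T(8)=-202, T(9)=346, T(10)=-611, T(11)=1078, T(12)=-1891, T(13)=3315; answer 3315
Step 2: A1 = 3315; d = 22; 9*(22)^2 - 6*(22)^1 + 3 = (4356) + (-132) + (3) = 4227; answer 4227
Step 3: A2 = 4227; w = -47; f(2) = -1*(25) + 2*(-47) = -119; iterating: f(2)=-119, f(3)=169, f(4)=-407, f(5)=745, f(6)=-1559, f(7)=3049, f(8)=-6167, f(9)=12265, f(10)=-24599; answer -24599

-24599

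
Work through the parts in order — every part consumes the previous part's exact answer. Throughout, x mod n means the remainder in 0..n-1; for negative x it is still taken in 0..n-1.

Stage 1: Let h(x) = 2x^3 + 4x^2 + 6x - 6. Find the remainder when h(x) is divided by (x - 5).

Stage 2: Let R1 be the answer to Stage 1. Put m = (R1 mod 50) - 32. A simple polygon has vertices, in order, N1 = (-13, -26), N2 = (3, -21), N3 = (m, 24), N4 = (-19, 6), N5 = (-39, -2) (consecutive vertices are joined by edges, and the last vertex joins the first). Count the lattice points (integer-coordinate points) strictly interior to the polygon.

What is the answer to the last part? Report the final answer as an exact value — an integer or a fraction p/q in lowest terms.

958

Stage 1: remainder = value at the root: 2*(5)^3 + 4*(5)^2 + 6*(5)^1 - 6 = (250) + (100) + (30) + (-6) = 374; answer 374
Stage 2: R1 = 374; m = -8; cross terms: (-13*-21 - 3*-26)=351, (3*24 - -8*-21)=-96, (-8*6 - -19*24)=408, (-19*-2 - -39*6)=272, (-39*-26 - -13*-2)=988; twice the area = |1923| = 1923; area = 1923/2; boundary points = 1 + 1 + 1 + 4 + 2 = 9; strictly interior points = area - boundary/2 + 1 = 958; answer 958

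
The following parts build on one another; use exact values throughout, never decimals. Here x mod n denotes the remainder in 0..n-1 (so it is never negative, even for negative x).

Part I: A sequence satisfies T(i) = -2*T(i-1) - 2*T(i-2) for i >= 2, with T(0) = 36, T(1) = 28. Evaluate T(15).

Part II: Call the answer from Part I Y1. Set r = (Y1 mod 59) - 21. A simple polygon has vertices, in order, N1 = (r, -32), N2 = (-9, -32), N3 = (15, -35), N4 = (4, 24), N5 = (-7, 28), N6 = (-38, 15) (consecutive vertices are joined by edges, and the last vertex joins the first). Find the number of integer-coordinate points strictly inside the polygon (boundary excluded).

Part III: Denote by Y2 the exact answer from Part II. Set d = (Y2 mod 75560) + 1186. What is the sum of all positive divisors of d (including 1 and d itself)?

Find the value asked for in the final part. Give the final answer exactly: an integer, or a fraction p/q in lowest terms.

4896

Part I: T(2) = -2*(28) - 2*(36) = -128; iterating: T(2)=-128, T(3)=200, T(4)=-144, T(5)=-112, T(6)=512, T(7)=-800, T(8)=576, T(9)=448, T(10)=-2048, T(11)=3200, T(12)=-2304, T(13)=-1792, T(14)=8192, T(15)=-12800; answer -12800
Part II: Y1 = -12800; r = -18; cross terms: (-18*-32 - -9*-32)=288, (-9*-35 - 15*-32)=795, (15*24 - 4*-35)=500, (4*28 - -7*24)=280, (-7*15 - -38*28)=959, (-38*-32 - -18*15)=1486; twice the area = |4308| = 4308; area = 2154; boundary points = 9 + 3 + 1 + 1 + 1 + 1 = 16; strictly interior points = area - boundary/2 + 1 = 2147; answer 2147
Part III: Y2 = 2147; d = 3333; 3333 = 3 * 11 * 101; sigma = (1 + 3) * (1 + 11) * (1 + 101) = 4 * 12 * 102 = 4896; answer 4896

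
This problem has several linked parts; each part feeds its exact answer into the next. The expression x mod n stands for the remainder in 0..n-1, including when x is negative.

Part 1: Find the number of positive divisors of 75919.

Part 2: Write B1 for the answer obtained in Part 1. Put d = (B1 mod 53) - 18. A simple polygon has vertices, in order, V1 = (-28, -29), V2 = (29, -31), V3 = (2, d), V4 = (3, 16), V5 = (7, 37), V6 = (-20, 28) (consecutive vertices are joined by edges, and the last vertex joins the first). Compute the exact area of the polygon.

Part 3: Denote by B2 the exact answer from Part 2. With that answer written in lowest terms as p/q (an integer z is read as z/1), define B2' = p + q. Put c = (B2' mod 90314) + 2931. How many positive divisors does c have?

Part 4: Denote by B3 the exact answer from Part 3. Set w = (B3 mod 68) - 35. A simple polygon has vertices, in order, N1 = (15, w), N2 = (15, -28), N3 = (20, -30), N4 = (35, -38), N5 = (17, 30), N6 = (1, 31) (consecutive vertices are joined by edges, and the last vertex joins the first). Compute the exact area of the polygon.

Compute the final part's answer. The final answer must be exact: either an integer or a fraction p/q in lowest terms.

1071

Part 1: 75919 = 31^2 * 79; number of divisors = (2+1) * (1+1) = 6; answer 6
Part 2: B1 = 6; d = -12; cross terms: (-28*-31 - 29*-29)=1709, (29*-12 - 2*-31)=-286, (2*16 - 3*-12)=68, (3*37 - 7*16)=-1, (7*28 - -20*37)=936, (-20*-29 - -28*28)=1364; twice the area = |3790| = 3790; area = 1895; answer 1895
Part 3: B2 = 1895; threaded value p + q = 1896; c = 4827; 4827 = 3 * 1609; number of divisors = (1+1) * (1+1) = 4; answer 4
Part 4: B3 = 4; w = -31; cross terms: (15*-28 - 15*-31)=45, (15*-30 - 20*-28)=110, (20*-38 - 35*-30)=290, (35*30 - 17*-38)=1696, (17*31 - 1*30)=497, (1*-31 - 15*31)=-496; twice the area = |2142| = 2142; area = 1071; answer 1071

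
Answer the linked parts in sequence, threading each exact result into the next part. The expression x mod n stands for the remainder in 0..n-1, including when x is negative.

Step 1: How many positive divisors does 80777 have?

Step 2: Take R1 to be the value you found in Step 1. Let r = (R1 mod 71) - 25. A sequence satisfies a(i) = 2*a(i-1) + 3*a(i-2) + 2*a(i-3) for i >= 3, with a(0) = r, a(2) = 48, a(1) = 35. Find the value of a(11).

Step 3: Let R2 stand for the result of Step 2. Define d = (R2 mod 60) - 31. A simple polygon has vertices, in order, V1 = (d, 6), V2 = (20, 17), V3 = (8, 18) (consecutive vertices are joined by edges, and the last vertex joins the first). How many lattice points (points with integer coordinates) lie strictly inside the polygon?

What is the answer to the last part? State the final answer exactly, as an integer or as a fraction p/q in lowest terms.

Step 1: 80777 is prime, so its only divisors are 1 and 80777; count = 2; answer 2
Step 2: R1 = 2; r = -23; a(3) = 2*(48) + 3*(35) + 2*(-23) = 155; iterating: a(3)=155, a(4)=524, a(5)=1609, a(6)=5100, a(7)=16075, a(8)=50668, a(9)=159761, a(10)=503676, a(11)=1587971; answer 1587971
Step 3: R2 = 1587971; d = -20; cross terms: (-20*17 - 20*6)=-460, (20*18 - 8*17)=224, (8*6 - -20*18)=408; twice the area = |172| = 172; area = 86; boundary points = 1 + 1 + 4 = 6; strictly interior points = area - boundary/2 + 1 = 84; answer 84

84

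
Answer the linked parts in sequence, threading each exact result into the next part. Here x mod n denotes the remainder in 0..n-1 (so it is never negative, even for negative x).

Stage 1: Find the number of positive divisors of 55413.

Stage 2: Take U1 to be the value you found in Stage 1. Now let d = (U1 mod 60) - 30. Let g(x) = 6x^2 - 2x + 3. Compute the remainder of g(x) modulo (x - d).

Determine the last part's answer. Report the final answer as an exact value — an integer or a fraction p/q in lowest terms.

Stage 1: 55413 = 3^2 * 47 * 131; number of divisors = (2+1) * (1+1) * (1+1) = 12; answer 12
Stage 2: U1 = 12; d = -18; remainder = value at the root: 6*(-18)^2 - 2*(-18)^1 + 3 = (1944) + (36) + (3) = 1983; answer 1983

1983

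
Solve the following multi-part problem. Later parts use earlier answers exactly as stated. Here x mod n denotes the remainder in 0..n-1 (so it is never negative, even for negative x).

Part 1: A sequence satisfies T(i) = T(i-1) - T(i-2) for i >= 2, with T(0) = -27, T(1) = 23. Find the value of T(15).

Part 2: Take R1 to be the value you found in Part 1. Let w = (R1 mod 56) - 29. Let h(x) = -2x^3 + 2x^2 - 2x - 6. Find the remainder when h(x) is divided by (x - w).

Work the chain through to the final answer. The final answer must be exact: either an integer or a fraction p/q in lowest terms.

22

Part 1: T(2) = 1*(23) - 1*(-27) = 50; iterating: T(2)=50, T(3)=27, T(4)=-23, T(5)=-50, T(6)=-27, T(7)=23, T(8)=50, T(9)=27, T(10)=-23, T(11)=-50, T(12)=-27, T(13)=23, T(14)=50, T(15)=27; answer 27
Part 2: R1 = 27; w = -2; remainder = value at the root: -2*(-2)^3 + 2*(-2)^2 - 2*(-2)^1 - 6 = (16) + (8) + (4) + (-6) = 22; answer 22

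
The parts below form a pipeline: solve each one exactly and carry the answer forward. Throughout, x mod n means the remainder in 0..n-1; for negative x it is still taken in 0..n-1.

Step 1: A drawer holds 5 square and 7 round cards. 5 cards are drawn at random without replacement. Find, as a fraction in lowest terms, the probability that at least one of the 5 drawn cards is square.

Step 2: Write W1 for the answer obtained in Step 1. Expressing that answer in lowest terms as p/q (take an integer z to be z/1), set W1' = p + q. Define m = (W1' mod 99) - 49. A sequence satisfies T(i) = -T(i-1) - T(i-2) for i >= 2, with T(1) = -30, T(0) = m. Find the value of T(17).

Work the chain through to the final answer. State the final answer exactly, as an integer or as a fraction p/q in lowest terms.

53

Step 1: total draws C(12,5) = 792; complement C(7,5) = 21; favorable 792 - 21 = 771; P = 257/264; answer 257/264
Step 2: W1 = 257/264; threaded value p + q = 521; m = -23; T(2) = -1*(-30) - 1*(-23) = 53; iterating: T(2)=53, T(3)=-23, T(4)=-30, T(5)=53, T(6)=-23, T(7)=-30, T(8)=53, T(9)=-23, T(10)=-30, T(11)=53, T(12)=-23, T(13)=-30, T(14)=53, T(15)=-23, T(16)=-30, T(17)=53; answer 53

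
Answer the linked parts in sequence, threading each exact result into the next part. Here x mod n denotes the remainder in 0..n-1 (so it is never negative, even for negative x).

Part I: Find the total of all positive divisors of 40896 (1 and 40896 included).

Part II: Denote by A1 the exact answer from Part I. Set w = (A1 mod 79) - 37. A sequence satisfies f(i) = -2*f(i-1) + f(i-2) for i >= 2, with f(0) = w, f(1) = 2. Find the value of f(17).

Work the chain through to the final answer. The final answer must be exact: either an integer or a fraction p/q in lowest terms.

-6672430

Part I: 40896 = 2^6 * 3^2 * 71; sigma = (1 + 2 + 4 + 8 + 16 + 32 + 64) * (1 + 3 + 9) * (1 + 71) = 127 * 13 * 72 = 118872; answer 118872
Part II: A1 = 118872; w = 19; f(2) = -2*(2) + 1*(19) = 15; iterating: f(2)=15, f(3)=-28, f(4)=71, f(5)=-170, f(6)=411, f(7)=-992, f(8)=2395, f(9)=-5782, f(10)=13959, f(11)=-33700, f(12)=81359, f(13)=-196418, f(14)=474195, f(15)=-1144808, f(16)=2763811, f(17)=-6672430; answer -6672430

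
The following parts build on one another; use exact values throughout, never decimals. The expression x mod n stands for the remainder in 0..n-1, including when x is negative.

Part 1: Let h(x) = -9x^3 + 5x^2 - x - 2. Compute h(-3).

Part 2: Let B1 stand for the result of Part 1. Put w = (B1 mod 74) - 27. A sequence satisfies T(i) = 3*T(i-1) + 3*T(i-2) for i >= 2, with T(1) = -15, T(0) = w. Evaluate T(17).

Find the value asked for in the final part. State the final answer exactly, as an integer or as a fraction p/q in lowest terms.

25102615635

Part 1: -9*(-3)^3 + 5*(-3)^2 - 1*(-3)^1 - 2 = (243) + (45) + (3) + (-2) = 289; answer 289
Part 2: B1 = 289; w = 40; T(2) = 3*(-15) + 3*(40) = 75; iterating: T(2)=75, T(3)=180, T(4)=765, T(5)=2835, T(6)=10800, T(7)=40905, T(8)=155115, T(9)=588060, T(10)=2229525, T(11)=8452755, T(12)=32046840, T(13)=121498785, T(14)=460636875, T(15)=1746406980, T(16)=6621131565, T(17)=25102615635; answer 25102615635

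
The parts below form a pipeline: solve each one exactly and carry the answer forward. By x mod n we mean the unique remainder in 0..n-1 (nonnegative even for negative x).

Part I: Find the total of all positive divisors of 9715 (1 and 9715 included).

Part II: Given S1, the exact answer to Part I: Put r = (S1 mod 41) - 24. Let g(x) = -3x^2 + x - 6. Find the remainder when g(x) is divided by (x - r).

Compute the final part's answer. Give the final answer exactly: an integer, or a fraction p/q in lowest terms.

Part I: 9715 = 5 * 29 * 67; sigma = (1 + 5) * (1 + 29) * (1 + 67) = 6 * 30 * 68 = 12240; answer 12240
Part II: S1 = 12240; r = -2; remainder = value at the root: -3*(-2)^2 + 1*(-2)^1 - 6 = (-12) + (-2) + (-6) = -20; answer -20

-20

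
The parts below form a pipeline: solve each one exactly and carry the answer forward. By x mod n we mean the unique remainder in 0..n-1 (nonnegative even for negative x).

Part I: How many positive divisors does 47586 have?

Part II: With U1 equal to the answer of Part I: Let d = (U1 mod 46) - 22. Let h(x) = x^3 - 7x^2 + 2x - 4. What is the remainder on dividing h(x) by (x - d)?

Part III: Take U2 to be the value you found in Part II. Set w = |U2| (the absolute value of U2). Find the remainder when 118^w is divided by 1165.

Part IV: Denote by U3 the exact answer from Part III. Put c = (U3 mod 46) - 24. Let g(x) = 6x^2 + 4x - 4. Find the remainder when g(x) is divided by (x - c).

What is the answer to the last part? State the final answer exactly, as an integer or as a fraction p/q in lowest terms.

Part I: 47586 = 2 * 3 * 7 * 11 * 103; number of divisors = (1+1) * (1+1) * (1+1) * (1+1) * (1+1) = 32; answer 32
Part II: U1 = 32; d = 10; remainder = value at the root: 1*(10)^3 - 7*(10)^2 + 2*(10)^1 - 4 = (1000) + (-700) + (20) + (-4) = 316; answer 316
Part III: U2 = 316; w = 316; squarings mod 1165: 118^1=118, 118^2=1109, 118^4=806, 118^8=731, 118^16=791, 118^32=76, 118^64=1116, 118^128=71, 118^256=381; 118^316 = 118^4 * 118^8 * 118^16 * 118^32 * 118^256 = 886 (mod 1165); answer 886
Part IV: U3 = 886; c = -12; remainder = value at the root: 6*(-12)^2 + 4*(-12)^1 - 4 = (864) + (-48) + (-4) = 812; answer 812

812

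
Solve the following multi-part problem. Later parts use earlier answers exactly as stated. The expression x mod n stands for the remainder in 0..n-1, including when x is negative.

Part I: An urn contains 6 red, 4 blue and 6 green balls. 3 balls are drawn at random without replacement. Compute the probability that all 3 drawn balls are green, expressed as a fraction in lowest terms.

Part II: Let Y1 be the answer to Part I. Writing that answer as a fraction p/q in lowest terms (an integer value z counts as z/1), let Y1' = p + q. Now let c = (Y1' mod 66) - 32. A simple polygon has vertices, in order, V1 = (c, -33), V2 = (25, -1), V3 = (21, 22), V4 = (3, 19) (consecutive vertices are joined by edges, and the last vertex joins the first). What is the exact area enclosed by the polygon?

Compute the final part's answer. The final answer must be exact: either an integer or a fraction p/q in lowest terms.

Part I: total draws C(16,3) = 560; favorable C(6,3) = 20; P = 1/28; answer 1/28
Part II: Y1 = 1/28; threaded value p + q = 29; c = -3; cross terms: (-3*-1 - 25*-33)=828, (25*22 - 21*-1)=571, (21*19 - 3*22)=333, (3*-33 - -3*19)=-42; twice the area = |1690| = 1690; area = 845; answer 845

845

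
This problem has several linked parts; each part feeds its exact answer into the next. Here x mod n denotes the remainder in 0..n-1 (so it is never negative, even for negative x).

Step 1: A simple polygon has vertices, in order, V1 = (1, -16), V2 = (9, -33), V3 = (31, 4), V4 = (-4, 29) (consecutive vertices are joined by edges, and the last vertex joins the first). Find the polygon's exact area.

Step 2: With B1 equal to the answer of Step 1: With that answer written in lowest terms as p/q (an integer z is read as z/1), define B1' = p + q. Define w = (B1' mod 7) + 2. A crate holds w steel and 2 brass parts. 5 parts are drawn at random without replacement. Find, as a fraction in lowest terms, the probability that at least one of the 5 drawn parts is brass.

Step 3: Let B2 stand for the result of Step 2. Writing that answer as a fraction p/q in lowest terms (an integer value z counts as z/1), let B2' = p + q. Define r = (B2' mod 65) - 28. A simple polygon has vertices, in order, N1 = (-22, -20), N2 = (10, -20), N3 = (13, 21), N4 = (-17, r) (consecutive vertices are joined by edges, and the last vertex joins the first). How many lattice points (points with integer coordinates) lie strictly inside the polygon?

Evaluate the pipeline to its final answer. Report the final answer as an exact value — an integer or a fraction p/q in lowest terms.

1322

Step 1: cross terms: (1*-33 - 9*-16)=111, (9*4 - 31*-33)=1059, (31*29 - -4*4)=915, (-4*-16 - 1*29)=35; twice the area = |2120| = 2120; area = 1060; answer 1060
Step 2: B1 = 1060; threaded value p + q = 1061; w = 6; total draws C(8,5) = 56; complement C(6,5) = 6; favorable 56 - 6 = 50; P = 25/28; answer 25/28
Step 3: B2 = 25/28; threaded value p + q = 53; r = 25; cross terms: (-22*-20 - 10*-20)=640, (10*21 - 13*-20)=470, (13*25 - -17*21)=682, (-17*-20 - -22*25)=890; twice the area = |2682| = 2682; area = 1341; boundary points = 32 + 1 + 2 + 5 = 40; strictly interior points = area - boundary/2 + 1 = 1322; answer 1322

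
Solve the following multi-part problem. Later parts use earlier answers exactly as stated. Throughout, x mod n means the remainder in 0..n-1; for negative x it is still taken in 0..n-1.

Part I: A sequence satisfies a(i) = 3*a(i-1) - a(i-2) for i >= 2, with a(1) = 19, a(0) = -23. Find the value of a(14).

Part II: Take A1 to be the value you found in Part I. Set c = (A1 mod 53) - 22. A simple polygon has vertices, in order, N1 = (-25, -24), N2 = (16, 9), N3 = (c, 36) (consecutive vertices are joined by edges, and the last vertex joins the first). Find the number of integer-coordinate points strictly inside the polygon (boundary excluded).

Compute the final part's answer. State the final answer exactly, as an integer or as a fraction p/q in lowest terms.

Part I: a(2) = 3*(19) - 1*(-23) = 80; iterating: a(2)=80, a(3)=221, a(4)=583, a(5)=1528, a(6)=4001, a(7)=10475, a(8)=27424, a(9)=71797, a(10)=187967, a(11)=492104, a(12)=1288345, a(13)=3372931, a(14)=8830448; answer 8830448
Part II: A1 = 8830448; c = -10; cross terms: (-25*9 - 16*-24)=159, (16*36 - -10*9)=666, (-10*-24 - -25*36)=1140; twice the area = |1965| = 1965; area = 1965/2; boundary points = 1 + 1 + 15 = 17; strictly interior points = area - boundary/2 + 1 = 975; answer 975

975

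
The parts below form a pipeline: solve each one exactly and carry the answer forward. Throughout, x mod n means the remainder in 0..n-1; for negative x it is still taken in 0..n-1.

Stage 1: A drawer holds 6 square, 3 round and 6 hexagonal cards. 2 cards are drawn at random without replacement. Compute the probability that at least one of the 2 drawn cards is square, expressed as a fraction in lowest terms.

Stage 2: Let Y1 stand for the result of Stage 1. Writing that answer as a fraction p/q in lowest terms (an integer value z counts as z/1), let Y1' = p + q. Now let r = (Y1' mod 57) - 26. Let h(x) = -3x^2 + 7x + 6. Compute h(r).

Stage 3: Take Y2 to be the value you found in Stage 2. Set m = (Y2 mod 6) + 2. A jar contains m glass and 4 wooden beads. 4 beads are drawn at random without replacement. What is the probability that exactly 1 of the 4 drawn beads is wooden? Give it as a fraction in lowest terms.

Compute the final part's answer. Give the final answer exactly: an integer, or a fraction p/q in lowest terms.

8/35

Stage 1: total draws C(15,2) = 105; complement C(9,2) = 36; favorable 105 - 36 = 69; P = 23/35; answer 23/35
Stage 2: Y1 = 23/35; threaded value p + q = 58; r = -25; -3*(-25)^2 + 7*(-25)^1 + 6 = (-1875) + (-175) + (6) = -2044; answer -2044
Stage 3: Y2 = -2044; m = 4; total draws C(8,4) = 70; favorable C(4,1)*C(4,3) = 16; P = 8/35; answer 8/35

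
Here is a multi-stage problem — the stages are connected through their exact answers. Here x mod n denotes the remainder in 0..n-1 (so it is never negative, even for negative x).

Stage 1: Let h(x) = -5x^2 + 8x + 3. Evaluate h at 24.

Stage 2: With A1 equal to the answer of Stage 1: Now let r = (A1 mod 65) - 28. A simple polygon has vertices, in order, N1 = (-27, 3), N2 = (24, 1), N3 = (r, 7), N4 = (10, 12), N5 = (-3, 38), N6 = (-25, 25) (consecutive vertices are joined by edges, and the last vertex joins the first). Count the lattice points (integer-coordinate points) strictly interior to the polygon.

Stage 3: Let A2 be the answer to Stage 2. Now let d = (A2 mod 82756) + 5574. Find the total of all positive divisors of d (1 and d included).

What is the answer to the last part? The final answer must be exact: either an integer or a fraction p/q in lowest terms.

12544

Stage 1: -5*(24)^2 + 8*(24)^1 + 3 = (-2880) + (192) + (3) = -2685; answer -2685
Stage 2: A1 = -2685; r = 17; cross terms: (-27*1 - 24*3)=-99, (24*7 - 17*1)=151, (17*12 - 10*7)=134, (10*38 - -3*12)=416, (-3*25 - -25*38)=875, (-25*3 - -27*25)=600; twice the area = |2077| = 2077; area = 2077/2; boundary points = 1 + 1 + 1 + 13 + 1 + 2 = 19; strictly interior points = area - boundary/2 + 1 = 1030; answer 1030
Stage 3: A2 = 1030; d = 6604; 6604 = 2^2 * 13 * 127; sigma = (1 + 2 + 4) * (1 + 13) * (1 + 127) = 7 * 14 * 128 = 12544; answer 12544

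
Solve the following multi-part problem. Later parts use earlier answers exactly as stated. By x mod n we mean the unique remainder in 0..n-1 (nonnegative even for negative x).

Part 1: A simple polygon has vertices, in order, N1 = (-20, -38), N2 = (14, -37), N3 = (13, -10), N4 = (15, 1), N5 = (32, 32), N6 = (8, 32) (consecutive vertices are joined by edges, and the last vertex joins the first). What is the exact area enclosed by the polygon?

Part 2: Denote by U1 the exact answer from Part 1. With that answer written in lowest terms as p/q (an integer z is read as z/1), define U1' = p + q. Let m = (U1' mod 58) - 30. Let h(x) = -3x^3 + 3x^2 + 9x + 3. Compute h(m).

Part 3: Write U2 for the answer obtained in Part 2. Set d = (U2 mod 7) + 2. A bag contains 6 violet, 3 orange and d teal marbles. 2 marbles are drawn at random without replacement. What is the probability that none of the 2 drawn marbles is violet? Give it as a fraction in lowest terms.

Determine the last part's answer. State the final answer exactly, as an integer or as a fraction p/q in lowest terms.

2/11

Part 1: cross terms: (-20*-37 - 14*-38)=1272, (14*-10 - 13*-37)=341, (13*1 - 15*-10)=163, (15*32 - 32*1)=448, (32*32 - 8*32)=768, (8*-38 - -20*32)=336; twice the area = |3328| = 3328; area = 1664; answer 1664
Part 2: U1 = 1664; threaded value p + q = 1665; m = 11; -3*(11)^3 + 3*(11)^2 + 9*(11)^1 + 3 = (-3993) + (363) + (99) + (3) = -3528; answer -3528
Part 3: U2 = -3528; d = 2; total draws C(11,2) = 55; favorable C(5,2) = 10; P = 2/11; answer 2/11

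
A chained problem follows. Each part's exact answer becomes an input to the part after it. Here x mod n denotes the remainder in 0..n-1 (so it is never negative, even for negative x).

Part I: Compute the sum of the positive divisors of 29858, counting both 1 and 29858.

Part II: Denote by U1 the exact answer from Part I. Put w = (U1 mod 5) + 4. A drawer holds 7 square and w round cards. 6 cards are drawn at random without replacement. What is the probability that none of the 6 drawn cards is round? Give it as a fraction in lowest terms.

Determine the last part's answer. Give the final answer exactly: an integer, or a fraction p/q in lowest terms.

Part I: 29858 = 2 * 14929; sigma = (1 + 2) * (1 + 14929) = 3 * 14930 = 44790; answer 44790
Part II: U1 = 44790; w = 4; total draws C(11,6) = 462; favorable C(7,6) = 7; P = 1/66; answer 1/66

1/66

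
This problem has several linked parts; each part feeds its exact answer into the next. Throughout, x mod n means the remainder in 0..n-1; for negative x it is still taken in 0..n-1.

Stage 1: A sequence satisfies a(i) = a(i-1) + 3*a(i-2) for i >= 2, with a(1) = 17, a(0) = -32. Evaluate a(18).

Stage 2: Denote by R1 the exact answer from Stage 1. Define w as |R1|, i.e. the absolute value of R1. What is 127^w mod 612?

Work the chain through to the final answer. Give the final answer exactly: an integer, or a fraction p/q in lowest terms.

1

Stage 1: a(2) = 1*(17) + 3*(-32) = -79; iterating: a(2)=-79, a(3)=-28, a(4)=-265, a(5)=-349, a(6)=-1144, a(7)=-2191, a(8)=-5623, a(9)=-12196, a(10)=-29065, a(11)=-65653, a(12)=-152848, a(13)=-349807, a(14)=-808351, a(15)=-1857772, a(16)=-4282825, a(17)=-9856141, a(18)=-22704616; answer -22704616
Stage 2: R1 = -22704616; w = 22704616; squarings mod 612: 127^1=127, 127^2=217, 127^4=577, 127^8=1, 127^16=1, 127^32=1, 127^64=1, 127^128=1, 127^256=1, 127^512=1, 127^1024=1, 127^2048=1, 127^4096=1, 127^8192=1, 127^16384=1, 127^32768=1, 127^65536=1, 127^131072=1, 127^262144=1, 127^524288=1, 127^1048576=1, 127^2097152=1, 127^4194304=1, 127^8388608=1, 127^16777216=1; 127^22704616 = 127^8 * 127^32 * 127^64 * 127^128 * 127^256 * 127^4096 * 127^8192 * 127^16384 * 127^131072 * 127^524288 * 127^1048576 * 127^4194304 * 127^16777216 = 1 (mod 612); answer 1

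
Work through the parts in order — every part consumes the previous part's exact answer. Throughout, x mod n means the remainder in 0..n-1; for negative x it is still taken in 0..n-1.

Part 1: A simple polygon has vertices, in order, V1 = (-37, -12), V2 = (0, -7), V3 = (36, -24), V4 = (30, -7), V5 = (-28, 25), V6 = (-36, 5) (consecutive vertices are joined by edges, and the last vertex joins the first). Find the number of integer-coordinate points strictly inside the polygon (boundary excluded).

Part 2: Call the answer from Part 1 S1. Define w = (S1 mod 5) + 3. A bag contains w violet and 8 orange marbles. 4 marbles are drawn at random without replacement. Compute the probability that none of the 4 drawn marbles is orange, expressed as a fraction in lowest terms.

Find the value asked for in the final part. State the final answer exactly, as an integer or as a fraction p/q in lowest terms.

1/495

Part 1: cross terms: (-37*-7 - 0*-12)=259, (0*-24 - 36*-7)=252, (36*-7 - 30*-24)=468, (30*25 - -28*-7)=554, (-28*5 - -36*25)=760, (-36*-12 - -37*5)=617; twice the area = |2910| = 2910; area = 1455; boundary points = 1 + 1 + 1 + 2 + 4 + 1 = 10; strictly interior points = area - boundary/2 + 1 = 1451; answer 1451
Part 2: S1 = 1451; w = 4; total draws C(12,4) = 495; favorable C(4,4) = 1; P = 1/495; answer 1/495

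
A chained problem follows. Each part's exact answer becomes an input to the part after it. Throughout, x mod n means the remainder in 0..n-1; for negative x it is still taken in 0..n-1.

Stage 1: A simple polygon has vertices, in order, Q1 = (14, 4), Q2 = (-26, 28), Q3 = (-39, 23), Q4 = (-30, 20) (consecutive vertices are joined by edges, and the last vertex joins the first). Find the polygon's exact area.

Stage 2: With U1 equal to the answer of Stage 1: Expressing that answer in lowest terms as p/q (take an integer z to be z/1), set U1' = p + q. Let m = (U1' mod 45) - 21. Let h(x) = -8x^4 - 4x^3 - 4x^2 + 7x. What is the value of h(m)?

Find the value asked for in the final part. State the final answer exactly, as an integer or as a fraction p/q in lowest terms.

Stage 1: cross terms: (14*28 - -26*4)=496, (-26*23 - -39*28)=494, (-39*20 - -30*23)=-90, (-30*4 - 14*20)=-400; twice the area = |500| = 500; area = 250; answer 250
Stage 2: U1 = 250; threaded value p + q = 251; m = 5; -8*(5)^4 - 4*(5)^3 - 4*(5)^2 + 7*(5)^1 = (-5000) + (-500) + (-100) + (35) = -5565; answer -5565

-5565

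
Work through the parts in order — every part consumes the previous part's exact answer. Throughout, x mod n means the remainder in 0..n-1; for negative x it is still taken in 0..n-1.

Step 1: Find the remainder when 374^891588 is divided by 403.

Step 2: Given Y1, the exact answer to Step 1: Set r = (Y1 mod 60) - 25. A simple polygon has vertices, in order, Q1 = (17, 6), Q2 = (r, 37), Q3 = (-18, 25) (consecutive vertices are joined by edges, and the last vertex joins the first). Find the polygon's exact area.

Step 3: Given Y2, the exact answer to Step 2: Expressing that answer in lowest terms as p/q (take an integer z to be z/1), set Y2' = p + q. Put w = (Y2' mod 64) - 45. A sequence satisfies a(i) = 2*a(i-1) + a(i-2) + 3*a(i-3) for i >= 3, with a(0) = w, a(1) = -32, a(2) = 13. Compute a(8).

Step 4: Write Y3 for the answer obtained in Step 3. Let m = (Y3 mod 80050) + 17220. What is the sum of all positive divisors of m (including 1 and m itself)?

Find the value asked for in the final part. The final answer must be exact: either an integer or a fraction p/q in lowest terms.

Step 1: squarings mod 403: 374^1=374, 374^2=35, 374^4=16, 374^8=256, 374^16=250, 374^32=35, 374^64=16, 374^128=256, 374^256=250, 374^512=35, 374^1024=16, 374^2048=256, 374^4096=250, 374^8192=35, 374^16384=16, 374^32768=256, 374^65536=250, 374^131072=35, 374^262144=16, 374^524288=256; 374^891588 = 374^4 * 374^64 * 374^128 * 374^512 * 374^2048 * 374^4096 * 374^32768 * 374^65536 * 374^262144 * 374^524288 = 287 (mod 403); answer 287
Step 2: Y1 = 287; r = 22; cross terms: (17*37 - 22*6)=497, (22*25 - -18*37)=1216, (-18*6 - 17*25)=-533; twice the area = |1180| = 1180; area = 590; answer 590
Step 3: Y2 = 590; threaded value p + q = 591; w = -30; a(3) = 2*(13) + 1*(-32) + 3*(-30) = -96; iterating: a(3)=-96, a(4)=-275, a(5)=-607, a(6)=-1777, a(7)=-4986, a(8)=-13570; answer -13570
Step 4: Y3 = -13570; m = 83700; 83700 = 2^2 * 3^3 * 5^2 * 31; sigma = (1 + 2 + 4) * (1 + 3 + 9 + 27) * (1 + 5 + 25) * (1 + 31) = 7 * 40 * 31 * 32 = 277760; answer 277760

277760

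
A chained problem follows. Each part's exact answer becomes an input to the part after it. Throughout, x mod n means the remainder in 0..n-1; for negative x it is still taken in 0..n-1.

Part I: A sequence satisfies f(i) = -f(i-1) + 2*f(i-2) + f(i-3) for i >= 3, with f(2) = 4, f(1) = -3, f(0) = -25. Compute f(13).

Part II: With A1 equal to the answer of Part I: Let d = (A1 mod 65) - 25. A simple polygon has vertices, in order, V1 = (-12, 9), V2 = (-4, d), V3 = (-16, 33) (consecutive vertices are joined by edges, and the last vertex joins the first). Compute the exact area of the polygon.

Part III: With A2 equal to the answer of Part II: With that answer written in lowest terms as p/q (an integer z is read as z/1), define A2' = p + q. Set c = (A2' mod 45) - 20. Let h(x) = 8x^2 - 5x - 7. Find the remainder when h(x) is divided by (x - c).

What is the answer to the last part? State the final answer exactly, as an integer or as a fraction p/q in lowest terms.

Part I: f(3) = -1*(4) + 2*(-3) + 1*(-25) = -35; iterating: f(3)=-35, f(4)=40, f(5)=-106, f(6)=151, f(7)=-323, f(8)=519, f(9)=-1014, f(10)=1729, f(11)=-3238, f(12)=5682, f(13)=-10429; answer -10429
Part II: A1 = -10429; d = 11; cross terms: (-12*11 - -4*9)=-96, (-4*33 - -16*11)=44, (-16*9 - -12*33)=252; twice the area = |200| = 200; area = 100; answer 100
Part III: A2 = 100; threaded value p + q = 101; c = -9; remainder = value at the root: 8*(-9)^2 - 5*(-9)^1 - 7 = (648) + (45) + (-7) = 686; answer 686

686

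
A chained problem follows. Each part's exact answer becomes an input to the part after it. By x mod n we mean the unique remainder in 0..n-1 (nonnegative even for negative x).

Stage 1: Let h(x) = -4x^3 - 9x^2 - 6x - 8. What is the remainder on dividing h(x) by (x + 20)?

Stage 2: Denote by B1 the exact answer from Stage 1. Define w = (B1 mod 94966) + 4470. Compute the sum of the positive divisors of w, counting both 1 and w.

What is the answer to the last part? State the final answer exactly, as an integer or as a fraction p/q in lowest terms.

Stage 1: remainder = value at the root: -4*(-20)^3 - 9*(-20)^2 - 6*(-20)^1 - 8 = (32000) + (-3600) + (120) + (-8) = 28512; answer 28512
Stage 2: B1 = 28512; w = 32982; 32982 = 2 * 3 * 23 * 239; sigma = (1 + 2) * (1 + 3) * (1 + 23) * (1 + 239) = 3 * 4 * 24 * 240 = 69120; answer 69120

69120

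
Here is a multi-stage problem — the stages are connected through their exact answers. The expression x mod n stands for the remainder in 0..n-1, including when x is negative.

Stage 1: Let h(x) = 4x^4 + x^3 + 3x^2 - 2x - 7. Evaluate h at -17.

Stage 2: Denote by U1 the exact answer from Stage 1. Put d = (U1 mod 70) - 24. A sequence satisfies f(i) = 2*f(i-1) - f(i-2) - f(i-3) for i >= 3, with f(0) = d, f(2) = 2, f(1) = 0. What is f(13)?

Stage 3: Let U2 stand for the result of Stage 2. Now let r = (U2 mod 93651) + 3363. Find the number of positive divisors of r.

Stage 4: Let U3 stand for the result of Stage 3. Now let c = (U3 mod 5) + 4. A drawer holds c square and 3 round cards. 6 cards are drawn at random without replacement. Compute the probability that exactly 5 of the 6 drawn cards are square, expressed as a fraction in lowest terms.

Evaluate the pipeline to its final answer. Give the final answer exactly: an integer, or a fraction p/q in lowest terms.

3/14

Stage 1: 4*(-17)^4 + 1*(-17)^3 + 3*(-17)^2 - 2*(-17)^1 - 7 = (334084) + (-4913) + (867) + (34) + (-7) = 330065; answer 330065
Stage 2: U1 = 330065; d = -9; f(3) = 2*(2) - 1*(0) - 1*(-9) = 13; iterating: f(3)=13, f(4)=24, f(5)=33, f(6)=29, f(7)=1, f(8)=-60, f(9)=-150, f(10)=-241, f(11)=-272, f(12)=-153, f(13)=207; answer 207
Stage 3: U2 = 207; r = 3570; 3570 = 2 * 3 * 5 * 7 * 17; number of divisors = (1+1) * (1+1) * (1+1) * (1+1) * (1+1) = 32; answer 32
Stage 4: U3 = 32; c = 6; total draws C(9,6) = 84; favorable C(6,5)*C(3,1) = 18; P = 3/14; answer 3/14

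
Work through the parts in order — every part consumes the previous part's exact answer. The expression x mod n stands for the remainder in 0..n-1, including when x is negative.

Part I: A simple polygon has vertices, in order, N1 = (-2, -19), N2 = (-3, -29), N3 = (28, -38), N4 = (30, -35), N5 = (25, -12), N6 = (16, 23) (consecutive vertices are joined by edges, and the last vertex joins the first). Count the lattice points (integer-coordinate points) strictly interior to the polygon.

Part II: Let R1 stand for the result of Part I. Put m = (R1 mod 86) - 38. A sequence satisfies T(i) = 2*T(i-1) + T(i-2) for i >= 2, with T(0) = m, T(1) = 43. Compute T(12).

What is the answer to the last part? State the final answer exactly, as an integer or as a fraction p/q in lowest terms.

486901

Part I: cross terms: (-2*-29 - -3*-19)=1, (-3*-38 - 28*-29)=926, (28*-35 - 30*-38)=160, (30*-12 - 25*-35)=515, (25*23 - 16*-12)=767, (16*-19 - -2*23)=-258; twice the area = |2111| = 2111; area = 2111/2; boundary points = 1 + 1 + 1 + 1 + 1 + 6 = 11; strictly interior points = area - boundary/2 + 1 = 1051; answer 1051
Part II: R1 = 1051; m = -19; T(2) = 2*(43) + 1*(-19) = 67; iterating: T(2)=67, T(3)=177, T(4)=421, T(5)=1019, T(6)=2459, T(7)=5937, T(8)=14333, T(9)=34603, T(10)=83539, T(11)=201681, T(12)=486901; answer 486901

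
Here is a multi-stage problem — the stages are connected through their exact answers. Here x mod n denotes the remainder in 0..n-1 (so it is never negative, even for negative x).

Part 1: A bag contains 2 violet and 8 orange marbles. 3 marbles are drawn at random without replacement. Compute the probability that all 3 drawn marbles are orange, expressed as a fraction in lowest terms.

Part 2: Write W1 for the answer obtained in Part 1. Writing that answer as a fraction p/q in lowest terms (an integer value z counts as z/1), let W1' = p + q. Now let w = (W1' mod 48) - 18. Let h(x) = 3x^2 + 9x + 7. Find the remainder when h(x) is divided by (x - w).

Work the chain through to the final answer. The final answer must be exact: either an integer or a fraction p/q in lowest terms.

91

Part 1: total draws C(10,3) = 120; favorable C(8,3) = 56; P = 7/15; answer 7/15
Part 2: W1 = 7/15; threaded value p + q = 22; w = 4; remainder = value at the root: 3*(4)^2 + 9*(4)^1 + 7 = (48) + (36) + (7) = 91; answer 91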